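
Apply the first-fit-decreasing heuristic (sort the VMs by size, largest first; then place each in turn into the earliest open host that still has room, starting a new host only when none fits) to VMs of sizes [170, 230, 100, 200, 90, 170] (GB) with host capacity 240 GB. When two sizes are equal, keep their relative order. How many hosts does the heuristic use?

5

Sorted descending: 230, 200, 170, 170, 100, 90.
  230 → host 1 (new)  [load 230/240]
  200 → host 2 (new)  [load 200/240]
  170 → host 3 (new)  [load 170/240]
  170 → host 4 (new)  [load 170/240]
  100 → host 5 (new)  [load 100/240]
  90 → host 5  [load 190/240]
5 hosts opened.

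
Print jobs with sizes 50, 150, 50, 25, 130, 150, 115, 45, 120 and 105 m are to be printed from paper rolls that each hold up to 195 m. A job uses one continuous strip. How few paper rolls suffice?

Total = 150 + 150 + 130 + 120 + 115 + 105 + 50 + 50 + 45 + 25 = 940 m.
Lower bound: ⌈940/195⌉ = 5 paper rolls.
Also, 6 print jobs each exceed 195/2 m, and no two of those can share a roll, so at least 6 paper rolls are needed.
A packing using 6 paper rolls:
  roll 1: 150 + 45 = 195
  roll 2: 150 + 25 = 175
  roll 3: 130 + 50 = 180
  roll 4: 120 + 50 = 170
  roll 5: 115 = 115
  roll 6: 105 = 105
This matches the lower bound, so 6 is optimal.

6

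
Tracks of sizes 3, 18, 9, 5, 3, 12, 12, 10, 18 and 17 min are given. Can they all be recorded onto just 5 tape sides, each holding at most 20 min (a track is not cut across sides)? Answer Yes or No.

Total = 107 min; ⌈107/20⌉ = 6.
At least 6 tape sides are required, but only 5 are allowed.

No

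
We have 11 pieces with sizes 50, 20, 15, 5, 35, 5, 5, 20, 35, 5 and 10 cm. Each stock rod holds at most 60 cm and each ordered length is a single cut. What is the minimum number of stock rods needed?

4

Total = 50 + 35 + 35 + 20 + 20 + 15 + 10 + 5 + 5 + 5 + 5 = 205 cm.
Lower bound: ⌈205/60⌉ = 4 stock rods.
A packing using 4 stock rods:
  stock rod 1: 50 + 10 = 60
  stock rod 2: 35 + 20 + 5 = 60
  stock rod 3: 35 + 20 + 5 = 60
  stock rod 4: 15 + 5 + 5 = 25
This matches the lower bound, so 4 is optimal.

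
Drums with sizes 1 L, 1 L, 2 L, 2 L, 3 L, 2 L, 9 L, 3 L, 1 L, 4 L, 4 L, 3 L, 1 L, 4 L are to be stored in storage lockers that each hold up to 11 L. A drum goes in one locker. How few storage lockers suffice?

Total = 9 + 4 + 4 + 4 + 3 + 3 + 3 + 2 + 2 + 2 + 1 + 1 + 1 + 1 = 40 L.
Lower bound: ⌈40/11⌉ = 4 storage lockers.
A packing using 4 storage lockers:
  locker 1: 9 + 2 = 11
  locker 2: 4 + 4 + 3 = 11
  locker 3: 4 + 3 + 3 + 1 = 11
  locker 4: 2 + 2 + 1 + 1 + 1 = 7
This matches the lower bound, so 4 is optimal.

4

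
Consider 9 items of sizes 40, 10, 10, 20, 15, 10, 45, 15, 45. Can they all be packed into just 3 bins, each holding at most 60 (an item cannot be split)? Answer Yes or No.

Total = 210; ⌈210/60⌉ = 4.
At least 4 bins are required, but only 3 are allowed.

No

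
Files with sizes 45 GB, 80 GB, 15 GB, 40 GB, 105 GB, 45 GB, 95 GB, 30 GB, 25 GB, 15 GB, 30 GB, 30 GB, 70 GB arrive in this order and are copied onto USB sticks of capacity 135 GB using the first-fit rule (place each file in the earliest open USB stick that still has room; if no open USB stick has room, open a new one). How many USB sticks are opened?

5

  45 → USB stick 1 (new)  [load 45/135]
  80 → USB stick 1  [load 125/135]
  15 → USB stick 2 (new)  [load 15/135]
  40 → USB stick 2  [load 55/135]
  105 → USB stick 3 (new)  [load 105/135]
  45 → USB stick 2  [load 100/135]
  95 → USB stick 4 (new)  [load 95/135]
  30 → USB stick 2  [load 130/135]
  25 → USB stick 3  [load 130/135]
  15 → USB stick 4  [load 110/135]
  30 → USB stick 5 (new)  [load 30/135]
  30 → USB stick 5  [load 60/135]
  70 → USB stick 5  [load 130/135]
5 USB sticks opened.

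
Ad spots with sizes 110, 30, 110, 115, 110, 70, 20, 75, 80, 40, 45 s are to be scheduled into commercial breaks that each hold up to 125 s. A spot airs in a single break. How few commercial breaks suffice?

7

Total = 115 + 110 + 110 + 110 + 80 + 75 + 70 + 45 + 40 + 30 + 20 = 805 s.
Lower bound: ⌈805/125⌉ = 7 commercial breaks.
A packing using 7 commercial breaks:
  break 1: 115 = 115
  break 2: 110 = 110
  break 3: 110 = 110
  break 4: 110 = 110
  break 5: 80 + 45 = 125
  break 6: 75 + 40 = 115
  break 7: 70 + 30 + 20 = 120
This matches the lower bound, so 7 is optimal.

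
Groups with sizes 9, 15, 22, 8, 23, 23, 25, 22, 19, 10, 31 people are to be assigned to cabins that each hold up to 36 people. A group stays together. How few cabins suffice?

7

Total = 31 + 25 + 23 + 23 + 22 + 22 + 19 + 15 + 10 + 9 + 8 = 207 people.
Lower bound: ⌈207/36⌉ = 6 cabins.
Also, 7 groups each exceed 18 people, and no two of those can share a cabin, so at least 7 cabins are needed.
A packing using 7 cabins:
  cabin 1: 31 = 31
  cabin 2: 25 + 10 = 35
  cabin 3: 23 + 9 = 32
  cabin 4: 23 + 8 = 31
  cabin 5: 22 = 22
  cabin 6: 22 = 22
  cabin 7: 19 + 15 = 34
This matches the lower bound, so 7 is optimal.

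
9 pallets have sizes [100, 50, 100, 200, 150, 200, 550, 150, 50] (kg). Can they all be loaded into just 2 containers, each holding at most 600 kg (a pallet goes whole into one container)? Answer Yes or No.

Total = 1550 kg; ⌈1550/600⌉ = 3.
At least 3 containers are required, but only 2 are allowed.

No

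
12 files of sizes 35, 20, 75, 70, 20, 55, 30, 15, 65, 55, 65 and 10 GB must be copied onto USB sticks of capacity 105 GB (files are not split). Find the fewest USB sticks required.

Total = 75 + 70 + 65 + 65 + 55 + 55 + 35 + 30 + 20 + 20 + 15 + 10 = 515 GB.
Lower bound: ⌈515/105⌉ = 5 USB sticks.
Also, 6 files each exceed 105/2 GB, and no two of those can share a USB stick, so at least 6 USB sticks are needed.
A packing using 6 USB sticks:
  USB stick 1: 75 + 30 = 105
  USB stick 2: 70 + 35 = 105
  USB stick 3: 65 + 20 + 20 = 105
  USB stick 4: 65 + 15 + 10 = 90
  USB stick 5: 55 = 55
  USB stick 6: 55 = 55
This matches the lower bound, so 6 is optimal.

6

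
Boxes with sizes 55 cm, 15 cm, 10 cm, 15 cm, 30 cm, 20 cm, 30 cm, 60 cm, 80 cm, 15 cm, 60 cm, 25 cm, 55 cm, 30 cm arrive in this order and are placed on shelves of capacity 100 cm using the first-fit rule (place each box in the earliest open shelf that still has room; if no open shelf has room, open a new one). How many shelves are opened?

6

  55 → shelf 1 (new)  [load 55/100]
  15 → shelf 1  [load 70/100]
  10 → shelf 1  [load 80/100]
  15 → shelf 1  [load 95/100]
  30 → shelf 2 (new)  [load 30/100]
  20 → shelf 2  [load 50/100]
  30 → shelf 2  [load 80/100]
  60 → shelf 3 (new)  [load 60/100]
  80 → shelf 4 (new)  [load 80/100]
  15 → shelf 2  [load 95/100]
  60 → shelf 5 (new)  [load 60/100]
  25 → shelf 3  [load 85/100]
  55 → shelf 6 (new)  [load 55/100]
  30 → shelf 5  [load 90/100]
6 shelves opened.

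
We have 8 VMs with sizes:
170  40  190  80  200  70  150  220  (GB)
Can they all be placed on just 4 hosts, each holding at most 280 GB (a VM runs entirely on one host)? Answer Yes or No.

No

Total = 1120 GB; ⌈1120/280⌉ = 4.
5 VMs each exceed half the capacity and cannot share a host, forcing at least 5 hosts.
At least 5 hosts are required, but only 4 are allowed.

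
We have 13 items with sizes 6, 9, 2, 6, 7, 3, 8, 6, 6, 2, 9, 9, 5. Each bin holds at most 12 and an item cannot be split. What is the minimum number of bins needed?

7

Total = 9 + 9 + 9 + 8 + 7 + 6 + 6 + 6 + 6 + 5 + 3 + 2 + 2 = 78.
Lower bound: ⌈78/12⌉ = 7 bins.
A packing using 7 bins:
  bin 1: 9 + 3 = 12
  bin 2: 9 + 2 = 11
  bin 3: 9 + 2 = 11
  bin 4: 8 = 8
  bin 5: 7 + 5 = 12
  bin 6: 6 + 6 = 12
  bin 7: 6 + 6 = 12
This matches the lower bound, so 7 is optimal.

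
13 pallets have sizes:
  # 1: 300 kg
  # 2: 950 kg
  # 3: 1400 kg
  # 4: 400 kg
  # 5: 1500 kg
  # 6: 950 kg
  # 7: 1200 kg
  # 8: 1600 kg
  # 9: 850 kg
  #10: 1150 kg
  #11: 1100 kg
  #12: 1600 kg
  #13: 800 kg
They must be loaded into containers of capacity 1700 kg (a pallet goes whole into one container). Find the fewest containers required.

10

Total = 1600 + 1600 + 1500 + 1400 + 1200 + 1150 + 1100 + 950 + 950 + 850 + 800 + 400 + 300 = 13800 kg.
Lower bound: ⌈13800/1700⌉ = 9 containers.
A packing using 10 containers:
  container 1: 1600 = 1600
  container 2: 1600 = 1600
  container 3: 1500 = 1500
  container 4: 1400 + 300 = 1700
  container 5: 1200 + 400 = 1600
  container 6: 1150 = 1150
  container 7: 1100 = 1100
  container 8: 950 = 950
  container 9: 950 = 950
  container 10: 850 + 800 = 1650
No arrangement into 9 containers stays within capacity, so 10 is optimal.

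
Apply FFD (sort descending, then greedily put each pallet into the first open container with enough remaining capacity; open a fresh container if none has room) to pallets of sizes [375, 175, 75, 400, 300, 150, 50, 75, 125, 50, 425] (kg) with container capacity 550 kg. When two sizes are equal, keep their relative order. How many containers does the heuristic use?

4

Sorted descending: 425, 400, 375, 300, 175, 150, 125, 75, 75, 50, 50.
  425 → container 1 (new)  [load 425/550]
  400 → container 2 (new)  [load 400/550]
  375 → container 3 (new)  [load 375/550]
  300 → container 4 (new)  [load 300/550]
  175 → container 3  [load 550/550]
  150 → container 2  [load 550/550]
  125 → container 1  [load 550/550]
  75 → container 4  [load 375/550]
  75 → container 4  [load 450/550]
  50 → container 4  [load 500/550]
  50 → container 4  [load 550/550]
4 containers opened.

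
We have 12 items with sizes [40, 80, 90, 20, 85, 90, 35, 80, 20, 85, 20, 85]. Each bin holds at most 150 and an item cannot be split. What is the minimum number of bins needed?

7

Total = 90 + 90 + 85 + 85 + 85 + 80 + 80 + 40 + 35 + 20 + 20 + 20 = 730.
Lower bound: ⌈730/150⌉ = 5 bins.
Also, 7 items each exceed 75, and no two of those can share a bin, so at least 7 bins are needed.
A packing using 7 bins:
  bin 1: 90 + 40 + 20 = 150
  bin 2: 90 + 35 + 20 = 145
  bin 3: 85 + 20 = 105
  bin 4: 85 = 85
  bin 5: 85 = 85
  bin 6: 80 = 80
  bin 7: 80 = 80
This matches the lower bound, so 7 is optimal.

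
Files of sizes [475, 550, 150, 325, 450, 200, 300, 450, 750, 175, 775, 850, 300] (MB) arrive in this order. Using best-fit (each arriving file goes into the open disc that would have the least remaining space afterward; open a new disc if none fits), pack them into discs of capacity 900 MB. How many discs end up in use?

8

  475 → disc 1 (new)  [load 475/900]
  550 → disc 2 (new)  [load 550/900]
  150 → disc 2  [load 700/900]
  325 → disc 1  [load 800/900]
  450 → disc 3 (new)  [load 450/900]
  200 → disc 2  [load 900/900]
  300 → disc 3  [load 750/900]
  450 → disc 4 (new)  [load 450/900]
  750 → disc 5 (new)  [load 750/900]
  175 → disc 4  [load 625/900]
  775 → disc 6 (new)  [load 775/900]
  850 → disc 7 (new)  [load 850/900]
  300 → disc 8 (new)  [load 300/900]
8 discs opened.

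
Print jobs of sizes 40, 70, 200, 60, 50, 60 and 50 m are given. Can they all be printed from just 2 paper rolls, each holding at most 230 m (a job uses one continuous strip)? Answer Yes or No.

No

Total = 530 m; ⌈530/230⌉ = 3.
At least 3 paper rolls are required, but only 2 are allowed.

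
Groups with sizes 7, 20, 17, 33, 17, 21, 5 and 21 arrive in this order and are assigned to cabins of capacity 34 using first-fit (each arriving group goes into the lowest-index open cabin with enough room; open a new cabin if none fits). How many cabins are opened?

  7 → cabin 1 (new)  [load 7/34]
  20 → cabin 1  [load 27/34]
  17 → cabin 2 (new)  [load 17/34]
  33 → cabin 3 (new)  [load 33/34]
  17 → cabin 2  [load 34/34]
  21 → cabin 4 (new)  [load 21/34]
  5 → cabin 1  [load 32/34]
  21 → cabin 5 (new)  [load 21/34]
5 cabins opened.

5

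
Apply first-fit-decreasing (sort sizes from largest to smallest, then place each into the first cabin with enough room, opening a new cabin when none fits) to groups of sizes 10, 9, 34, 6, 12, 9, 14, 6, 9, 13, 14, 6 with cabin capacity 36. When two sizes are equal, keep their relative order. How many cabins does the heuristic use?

Sorted descending: 34, 14, 14, 13, 12, 10, 9, 9, 9, 6, 6, 6.
  34 → cabin 1 (new)  [load 34/36]
  14 → cabin 2 (new)  [load 14/36]
  14 → cabin 2  [load 28/36]
  13 → cabin 3 (new)  [load 13/36]
  12 → cabin 3  [load 25/36]
  10 → cabin 3  [load 35/36]
  9 → cabin 4 (new)  [load 9/36]
  9 → cabin 4  [load 18/36]
  9 → cabin 4  [load 27/36]
  6 → cabin 2  [load 34/36]
  6 → cabin 4  [load 33/36]
  6 → cabin 5 (new)  [load 6/36]
5 cabins opened.

5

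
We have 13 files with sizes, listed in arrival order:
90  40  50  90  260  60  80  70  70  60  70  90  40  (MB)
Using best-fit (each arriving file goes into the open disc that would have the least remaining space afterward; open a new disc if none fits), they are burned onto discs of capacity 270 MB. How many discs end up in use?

  90 → disc 1 (new)  [load 90/270]
  40 → disc 1  [load 130/270]
  50 → disc 1  [load 180/270]
  90 → disc 1  [load 270/270]
  260 → disc 2 (new)  [load 260/270]
  60 → disc 3 (new)  [load 60/270]
  80 → disc 3  [load 140/270]
  70 → disc 3  [load 210/270]
  70 → disc 4 (new)  [load 70/270]
  60 → disc 3  [load 270/270]
  70 → disc 4  [load 140/270]
  90 → disc 4  [load 230/270]
  40 → disc 4  [load 270/270]
4 discs opened.

4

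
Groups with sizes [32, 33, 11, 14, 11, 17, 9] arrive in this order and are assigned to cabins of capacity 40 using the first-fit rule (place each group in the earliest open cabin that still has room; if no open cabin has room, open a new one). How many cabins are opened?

  32 → cabin 1 (new)  [load 32/40]
  33 → cabin 2 (new)  [load 33/40]
  11 → cabin 3 (new)  [load 11/40]
  14 → cabin 3  [load 25/40]
  11 → cabin 3  [load 36/40]
  17 → cabin 4 (new)  [load 17/40]
  9 → cabin 4  [load 26/40]
4 cabins opened.

4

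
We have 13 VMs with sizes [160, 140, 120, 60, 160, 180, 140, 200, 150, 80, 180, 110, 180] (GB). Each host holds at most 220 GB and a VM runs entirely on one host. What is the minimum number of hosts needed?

11

Total = 200 + 180 + 180 + 180 + 160 + 160 + 150 + 140 + 140 + 120 + 110 + 80 + 60 = 1860 GB.
Lower bound: ⌈1860/220⌉ = 9 hosts.
Also, 10 VMs each exceed 110 GB, and no two of those can share a host, so at least 10 hosts are needed.
A packing using 11 hosts:
  host 1: 200 = 200
  host 2: 180 = 180
  host 3: 180 = 180
  host 4: 180 = 180
  host 5: 160 + 60 = 220
  host 6: 160 = 160
  host 7: 150 = 150
  host 8: 140 + 80 = 220
  host 9: 140 = 140
  host 10: 120 = 120
  host 11: 110 = 110
No arrangement into 10 hosts stays within capacity, so 11 is optimal.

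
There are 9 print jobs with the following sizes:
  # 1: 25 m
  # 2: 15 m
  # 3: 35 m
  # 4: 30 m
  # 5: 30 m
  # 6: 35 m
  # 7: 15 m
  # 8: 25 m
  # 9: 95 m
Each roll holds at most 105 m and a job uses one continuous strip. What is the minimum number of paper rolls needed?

Total = 95 + 35 + 35 + 30 + 30 + 25 + 25 + 15 + 15 = 305 m.
Lower bound: ⌈305/105⌉ = 3 paper rolls.
A packing using 3 paper rolls:
  roll 1: 95 = 95
  roll 2: 35 + 30 + 25 + 15 = 105
  roll 3: 35 + 30 + 25 + 15 = 105
This matches the lower bound, so 3 is optimal.

3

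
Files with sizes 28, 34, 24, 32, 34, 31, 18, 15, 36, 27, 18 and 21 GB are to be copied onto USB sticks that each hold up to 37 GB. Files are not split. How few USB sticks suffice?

10

Total = 36 + 34 + 34 + 32 + 31 + 28 + 27 + 24 + 21 + 18 + 18 + 15 = 318 GB.
Lower bound: ⌈318/37⌉ = 9 USB sticks.
A packing using 10 USB sticks:
  USB stick 1: 36 = 36
  USB stick 2: 34 = 34
  USB stick 3: 34 = 34
  USB stick 4: 32 = 32
  USB stick 5: 31 = 31
  USB stick 6: 28 = 28
  USB stick 7: 27 = 27
  USB stick 8: 24 = 24
  USB stick 9: 21 + 15 = 36
  USB stick 10: 18 + 18 = 36
No arrangement into 9 USB sticks stays within capacity, so 10 is optimal.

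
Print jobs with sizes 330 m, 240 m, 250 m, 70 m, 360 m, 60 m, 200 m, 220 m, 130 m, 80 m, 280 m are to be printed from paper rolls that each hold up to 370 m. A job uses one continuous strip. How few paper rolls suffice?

7

Total = 360 + 330 + 280 + 250 + 240 + 220 + 200 + 130 + 80 + 70 + 60 = 2220 m.
Lower bound: ⌈2220/370⌉ = 6 paper rolls.
Also, 7 print jobs each exceed 185 m, and no two of those can share a roll, so at least 7 paper rolls are needed.
A packing using 7 paper rolls:
  roll 1: 360 = 360
  roll 2: 330 = 330
  roll 3: 280 + 80 = 360
  roll 4: 250 + 70 = 320
  roll 5: 240 + 130 = 370
  roll 6: 220 + 60 = 280
  roll 7: 200 = 200
This matches the lower bound, so 7 is optimal.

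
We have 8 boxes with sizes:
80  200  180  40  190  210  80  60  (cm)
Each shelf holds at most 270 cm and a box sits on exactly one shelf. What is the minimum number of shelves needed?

Total = 210 + 200 + 190 + 180 + 80 + 80 + 60 + 40 = 1040 cm.
Lower bound: ⌈1040/270⌉ = 4 shelves.
A packing using 4 shelves:
  shelf 1: 210 + 60 = 270
  shelf 2: 200 + 40 = 240
  shelf 3: 190 + 80 = 270
  shelf 4: 180 + 80 = 260
This matches the lower bound, so 4 is optimal.

4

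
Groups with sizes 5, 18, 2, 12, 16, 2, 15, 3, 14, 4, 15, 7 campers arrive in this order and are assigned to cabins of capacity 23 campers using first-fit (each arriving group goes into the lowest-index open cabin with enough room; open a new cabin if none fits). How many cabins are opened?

6

  5 → cabin 1 (new)  [load 5/23]
  18 → cabin 1  [load 23/23]
  2 → cabin 2 (new)  [load 2/23]
  12 → cabin 2  [load 14/23]
  16 → cabin 3 (new)  [load 16/23]
  2 → cabin 2  [load 16/23]
  15 → cabin 4 (new)  [load 15/23]
  3 → cabin 2  [load 19/23]
  14 → cabin 5 (new)  [load 14/23]
  4 → cabin 2  [load 23/23]
  15 → cabin 6 (new)  [load 15/23]
  7 → cabin 3  [load 23/23]
6 cabins opened.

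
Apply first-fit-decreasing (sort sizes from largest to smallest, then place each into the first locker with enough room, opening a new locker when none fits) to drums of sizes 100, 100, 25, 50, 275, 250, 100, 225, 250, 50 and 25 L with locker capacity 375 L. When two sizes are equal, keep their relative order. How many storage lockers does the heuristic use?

Sorted descending: 275, 250, 250, 225, 100, 100, 100, 50, 50, 25, 25.
  275 → locker 1 (new)  [load 275/375]
  250 → locker 2 (new)  [load 250/375]
  250 → locker 3 (new)  [load 250/375]
  225 → locker 4 (new)  [load 225/375]
  100 → locker 1  [load 375/375]
  100 → locker 2  [load 350/375]
  100 → locker 3  [load 350/375]
  50 → locker 4  [load 275/375]
  50 → locker 4  [load 325/375]
  25 → locker 2  [load 375/375]
  25 → locker 3  [load 375/375]
4 storage lockers opened.

4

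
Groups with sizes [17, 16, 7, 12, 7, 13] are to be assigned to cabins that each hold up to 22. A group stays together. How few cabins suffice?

Total = 17 + 16 + 13 + 12 + 7 + 7 = 72.
Lower bound: ⌈72/22⌉ = 4 cabins.
A packing using 4 cabins:
  cabin 1: 17 = 17
  cabin 2: 16 = 16
  cabin 3: 13 + 7 = 20
  cabin 4: 12 + 7 = 19
This matches the lower bound, so 4 is optimal.

4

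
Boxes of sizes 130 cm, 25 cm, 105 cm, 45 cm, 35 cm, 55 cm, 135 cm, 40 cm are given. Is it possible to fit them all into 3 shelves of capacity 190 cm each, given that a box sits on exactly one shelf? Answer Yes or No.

Yes

A valid assignment using 3 shelves:
  shelf 1: 135 + 55 = 190
  shelf 2: 130 + 35 + 25 = 190
  shelf 3: 105 + 45 + 40 = 190
Every load is within 190 cm, so 3 shelves suffice.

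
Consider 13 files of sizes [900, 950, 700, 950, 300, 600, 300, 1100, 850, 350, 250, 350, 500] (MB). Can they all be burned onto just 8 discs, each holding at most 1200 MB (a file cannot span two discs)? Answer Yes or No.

Yes

A valid assignment using 8 discs:
  disc 1: 1100 = 1100
  disc 2: 950 + 250 = 1200
  disc 3: 950 = 950
  disc 4: 900 + 300 = 1200
  disc 5: 850 + 350 = 1200
  disc 6: 700 + 500 = 1200
  disc 7: 600 + 350 = 950
  disc 8: 300 = 300
Every load is within 1200 MB, so 8 discs suffice.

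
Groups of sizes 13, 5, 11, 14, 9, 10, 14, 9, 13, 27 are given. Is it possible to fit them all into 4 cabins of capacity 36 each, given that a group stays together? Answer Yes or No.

A valid assignment using 4 cabins:
  cabin 1: 27 + 9 = 36
  cabin 2: 14 + 14 + 5 = 33
  cabin 3: 13 + 13 + 10 = 36
  cabin 4: 11 + 9 = 20
Every load is within 36, so 4 cabins suffice.

Yes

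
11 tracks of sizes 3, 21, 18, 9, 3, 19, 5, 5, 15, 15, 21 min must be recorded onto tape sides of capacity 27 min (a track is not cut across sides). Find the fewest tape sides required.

6

Total = 21 + 21 + 19 + 18 + 15 + 15 + 9 + 5 + 5 + 3 + 3 = 134 min.
Lower bound: ⌈134/27⌉ = 5 tape sides.
Also, 6 tracks each exceed 27/2 min, and no two of those can share a side, so at least 6 tape sides are needed.
A packing using 6 tape sides:
  side 1: 21 + 5 = 26
  side 2: 21 + 5 = 26
  side 3: 19 + 3 + 3 = 25
  side 4: 18 + 9 = 27
  side 5: 15 = 15
  side 6: 15 = 15
This matches the lower bound, so 6 is optimal.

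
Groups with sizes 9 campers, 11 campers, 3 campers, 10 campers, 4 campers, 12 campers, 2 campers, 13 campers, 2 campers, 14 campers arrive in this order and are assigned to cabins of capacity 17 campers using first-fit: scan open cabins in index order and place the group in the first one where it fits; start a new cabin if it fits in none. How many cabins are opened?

6

  9 → cabin 1 (new)  [load 9/17]
  11 → cabin 2 (new)  [load 11/17]
  3 → cabin 1  [load 12/17]
  10 → cabin 3 (new)  [load 10/17]
  4 → cabin 1  [load 16/17]
  12 → cabin 4 (new)  [load 12/17]
  2 → cabin 2  [load 13/17]
  13 → cabin 5 (new)  [load 13/17]
  2 → cabin 2  [load 15/17]
  14 → cabin 6 (new)  [load 14/17]
6 cabins opened.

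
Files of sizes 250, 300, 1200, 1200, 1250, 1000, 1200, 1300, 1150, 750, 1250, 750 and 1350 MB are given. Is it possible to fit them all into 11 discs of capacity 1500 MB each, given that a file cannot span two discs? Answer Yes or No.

Yes

A valid assignment using 10 discs:
  disc 1: 1350 = 1350
  disc 2: 1300 = 1300
  disc 3: 1250 + 250 = 1500
  disc 4: 1250 = 1250
  disc 5: 1200 + 300 = 1500
  disc 6: 1200 = 1200
  disc 7: 1200 = 1200
  disc 8: 1150 = 1150
  disc 9: 1000 = 1000
  disc 10: 750 + 750 = 1500
That uses only 10 ≤ 11, so 11 discs are enough.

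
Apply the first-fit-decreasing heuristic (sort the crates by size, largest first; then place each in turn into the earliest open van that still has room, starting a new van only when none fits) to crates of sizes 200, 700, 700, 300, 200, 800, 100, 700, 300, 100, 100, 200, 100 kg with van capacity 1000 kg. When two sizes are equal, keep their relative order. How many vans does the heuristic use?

Sorted descending: 800, 700, 700, 700, 300, 300, 200, 200, 200, 100, 100, 100, 100.
  800 → van 1 (new)  [load 800/1000]
  700 → van 2 (new)  [load 700/1000]
  700 → van 3 (new)  [load 700/1000]
  700 → van 4 (new)  [load 700/1000]
  300 → van 2  [load 1000/1000]
  300 → van 3  [load 1000/1000]
  200 → van 1  [load 1000/1000]
  200 → van 4  [load 900/1000]
  200 → van 5 (new)  [load 200/1000]
  100 → van 4  [load 1000/1000]
  100 → van 5  [load 300/1000]
  100 → van 5  [load 400/1000]
  100 → van 5  [load 500/1000]
5 vans opened.

5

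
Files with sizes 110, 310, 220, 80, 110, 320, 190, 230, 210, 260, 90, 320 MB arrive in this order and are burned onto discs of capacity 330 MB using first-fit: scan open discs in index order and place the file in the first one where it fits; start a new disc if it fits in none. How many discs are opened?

  110 → disc 1 (new)  [load 110/330]
  310 → disc 2 (new)  [load 310/330]
  220 → disc 1  [load 330/330]
  80 → disc 3 (new)  [load 80/330]
  110 → disc 3  [load 190/330]
  320 → disc 4 (new)  [load 320/330]
  190 → disc 5 (new)  [load 190/330]
  230 → disc 6 (new)  [load 230/330]
  210 → disc 7 (new)  [load 210/330]
  260 → disc 8 (new)  [load 260/330]
  90 → disc 3  [load 280/330]
  320 → disc 9 (new)  [load 320/330]
9 discs opened.

9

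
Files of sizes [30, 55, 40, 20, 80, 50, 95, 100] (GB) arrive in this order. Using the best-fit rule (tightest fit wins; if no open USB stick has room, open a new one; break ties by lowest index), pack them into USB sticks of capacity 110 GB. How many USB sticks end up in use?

5

  30 → USB stick 1 (new)  [load 30/110]
  55 → USB stick 1  [load 85/110]
  40 → USB stick 2 (new)  [load 40/110]
  20 → USB stick 1  [load 105/110]
  80 → USB stick 3 (new)  [load 80/110]
  50 → USB stick 2  [load 90/110]
  95 → USB stick 4 (new)  [load 95/110]
  100 → USB stick 5 (new)  [load 100/110]
5 USB sticks opened.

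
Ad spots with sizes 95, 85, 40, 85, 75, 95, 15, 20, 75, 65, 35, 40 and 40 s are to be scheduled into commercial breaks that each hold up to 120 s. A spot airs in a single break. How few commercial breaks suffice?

Total = 95 + 95 + 85 + 85 + 75 + 75 + 65 + 40 + 40 + 40 + 35 + 20 + 15 = 765 s.
Lower bound: ⌈765/120⌉ = 7 commercial breaks.
A packing using 7 commercial breaks:
  break 1: 95 + 20 = 115
  break 2: 95 + 15 = 110
  break 3: 85 + 35 = 120
  break 4: 85 = 85
  break 5: 75 + 40 = 115
  break 6: 75 + 40 = 115
  break 7: 65 + 40 = 105
This matches the lower bound, so 7 is optimal.

7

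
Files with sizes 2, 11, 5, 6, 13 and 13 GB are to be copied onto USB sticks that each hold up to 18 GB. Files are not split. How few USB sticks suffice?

Total = 13 + 13 + 11 + 6 + 5 + 2 = 50 GB.
Lower bound: ⌈50/18⌉ = 3 USB sticks.
A packing using 3 USB sticks:
  USB stick 1: 13 + 5 = 18
  USB stick 2: 13 + 2 = 15
  USB stick 3: 11 + 6 = 17
This matches the lower bound, so 3 is optimal.

3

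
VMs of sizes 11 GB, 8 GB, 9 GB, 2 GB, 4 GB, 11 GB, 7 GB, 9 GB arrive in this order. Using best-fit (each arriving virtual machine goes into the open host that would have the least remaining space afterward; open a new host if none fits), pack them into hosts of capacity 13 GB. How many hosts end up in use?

  11 → host 1 (new)  [load 11/13]
  8 → host 2 (new)  [load 8/13]
  9 → host 3 (new)  [load 9/13]
  2 → host 1  [load 13/13]
  4 → host 3  [load 13/13]
  11 → host 4 (new)  [load 11/13]
  7 → host 5 (new)  [load 7/13]
  9 → host 6 (new)  [load 9/13]
6 hosts opened.

6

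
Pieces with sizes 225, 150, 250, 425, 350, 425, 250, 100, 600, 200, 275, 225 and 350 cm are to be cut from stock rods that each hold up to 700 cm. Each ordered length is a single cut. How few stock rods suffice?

Total = 600 + 425 + 425 + 350 + 350 + 275 + 250 + 250 + 225 + 225 + 200 + 150 + 100 = 3825 cm.
Lower bound: ⌈3825/700⌉ = 6 stock rods.
A packing using 6 stock rods:
  stock rod 1: 600 + 100 = 700
  stock rod 2: 425 + 275 = 700
  stock rod 3: 425 + 250 = 675
  stock rod 4: 350 + 350 = 700
  stock rod 5: 250 + 225 + 225 = 700
  stock rod 6: 200 + 150 = 350
This matches the lower bound, so 6 is optimal.

6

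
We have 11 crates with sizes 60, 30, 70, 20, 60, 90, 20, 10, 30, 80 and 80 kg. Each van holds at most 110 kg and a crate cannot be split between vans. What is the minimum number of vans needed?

Total = 90 + 80 + 80 + 70 + 60 + 60 + 30 + 30 + 20 + 20 + 10 = 550 kg.
Lower bound: ⌈550/110⌉ = 5 vans.
Also, 6 crates each exceed 55 kg, and no two of those can share a van, so at least 6 vans are needed.
A packing using 6 vans:
  van 1: 90 + 20 = 110
  van 2: 80 + 30 = 110
  van 3: 80 + 30 = 110
  van 4: 70 + 20 + 10 = 100
  van 5: 60 = 60
  van 6: 60 = 60
This matches the lower bound, so 6 is optimal.

6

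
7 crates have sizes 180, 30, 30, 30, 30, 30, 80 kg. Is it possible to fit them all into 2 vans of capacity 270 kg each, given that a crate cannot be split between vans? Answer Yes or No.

Yes

A valid assignment using 2 vans:
  van 1: 180 + 80 = 260
  van 2: 30 + 30 + 30 + 30 + 30 = 150
Every load is within 270 kg, so 2 vans suffice.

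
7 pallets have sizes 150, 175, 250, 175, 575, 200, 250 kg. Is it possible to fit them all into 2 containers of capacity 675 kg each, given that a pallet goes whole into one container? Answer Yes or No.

No

Total = 1775 kg; ⌈1775/675⌉ = 3.
At least 3 containers are required, but only 2 are allowed.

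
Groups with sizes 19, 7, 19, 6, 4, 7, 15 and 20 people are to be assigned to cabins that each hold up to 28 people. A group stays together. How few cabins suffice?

4

Total = 20 + 19 + 19 + 15 + 7 + 7 + 6 + 4 = 97 people.
Lower bound: ⌈97/28⌉ = 4 cabins.
A packing using 4 cabins:
  cabin 1: 20 + 7 = 27
  cabin 2: 19 + 7 = 26
  cabin 3: 19 + 6 = 25
  cabin 4: 15 + 4 = 19
This matches the lower bound, so 4 is optimal.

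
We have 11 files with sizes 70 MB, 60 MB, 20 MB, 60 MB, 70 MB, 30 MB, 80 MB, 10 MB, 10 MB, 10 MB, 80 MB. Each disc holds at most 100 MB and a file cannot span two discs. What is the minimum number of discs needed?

6

Total = 80 + 80 + 70 + 70 + 60 + 60 + 30 + 20 + 10 + 10 + 10 = 500 MB.
Lower bound: ⌈500/100⌉ = 5 discs.
Also, 6 files each exceed 50 MB, and no two of those can share a disc, so at least 6 discs are needed.
A packing using 6 discs:
  disc 1: 80 + 20 = 100
  disc 2: 80 + 10 + 10 = 100
  disc 3: 70 + 30 = 100
  disc 4: 70 + 10 = 80
  disc 5: 60 = 60
  disc 6: 60 = 60
This matches the lower bound, so 6 is optimal.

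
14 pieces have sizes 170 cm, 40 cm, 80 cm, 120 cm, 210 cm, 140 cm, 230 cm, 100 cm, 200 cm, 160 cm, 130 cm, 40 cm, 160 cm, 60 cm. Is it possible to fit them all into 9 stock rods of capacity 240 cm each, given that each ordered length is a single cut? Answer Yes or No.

Yes

A valid assignment using 9 stock rods:
  stock rod 1: 230 = 230
  stock rod 2: 210 = 210
  stock rod 3: 200 + 40 = 240
  stock rod 4: 170 + 60 = 230
  stock rod 5: 160 + 80 = 240
  stock rod 6: 160 + 40 = 200
  stock rod 7: 140 + 100 = 240
  stock rod 8: 130 = 130
  stock rod 9: 120 = 120
Every load is within 240 cm, so 9 stock rods suffice.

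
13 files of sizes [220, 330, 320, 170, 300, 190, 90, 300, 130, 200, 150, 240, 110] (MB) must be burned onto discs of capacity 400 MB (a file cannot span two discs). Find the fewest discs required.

8

Total = 330 + 320 + 300 + 300 + 240 + 220 + 200 + 190 + 170 + 150 + 130 + 110 + 90 = 2750 MB.
Lower bound: ⌈2750/400⌉ = 7 discs.
A packing using 8 discs:
  disc 1: 330 = 330
  disc 2: 320 = 320
  disc 3: 300 + 90 = 390
  disc 4: 300 = 300
  disc 5: 240 + 150 = 390
  disc 6: 220 + 170 = 390
  disc 7: 200 + 190 = 390
  disc 8: 130 + 110 = 240
No arrangement into 7 discs stays within capacity, so 8 is optimal.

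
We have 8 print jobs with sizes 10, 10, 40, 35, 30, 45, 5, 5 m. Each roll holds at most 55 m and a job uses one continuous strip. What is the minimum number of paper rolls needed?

Total = 45 + 40 + 35 + 30 + 10 + 10 + 5 + 5 = 180 m.
Lower bound: ⌈180/55⌉ = 4 paper rolls.
A packing using 4 paper rolls:
  roll 1: 45 + 10 = 55
  roll 2: 40 + 10 + 5 = 55
  roll 3: 35 + 5 = 40
  roll 4: 30 = 30
This matches the lower bound, so 4 is optimal.

4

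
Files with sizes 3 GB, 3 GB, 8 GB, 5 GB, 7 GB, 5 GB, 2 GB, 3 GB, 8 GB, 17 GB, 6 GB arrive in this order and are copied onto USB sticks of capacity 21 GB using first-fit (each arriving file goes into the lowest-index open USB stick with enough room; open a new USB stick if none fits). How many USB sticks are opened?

4

  3 → USB stick 1 (new)  [load 3/21]
  3 → USB stick 1  [load 6/21]
  8 → USB stick 1  [load 14/21]
  5 → USB stick 1  [load 19/21]
  7 → USB stick 2 (new)  [load 7/21]
  5 → USB stick 2  [load 12/21]
  2 → USB stick 1  [load 21/21]
  3 → USB stick 2  [load 15/21]
  8 → USB stick 3 (new)  [load 8/21]
  17 → USB stick 4 (new)  [load 17/21]
  6 → USB stick 2  [load 21/21]
4 USB sticks opened.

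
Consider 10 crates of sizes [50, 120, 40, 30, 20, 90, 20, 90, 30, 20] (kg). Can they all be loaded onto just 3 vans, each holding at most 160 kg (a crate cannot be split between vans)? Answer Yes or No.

No

Total = 510 kg; ⌈510/160⌉ = 4.
At least 4 vans are required, but only 3 are allowed.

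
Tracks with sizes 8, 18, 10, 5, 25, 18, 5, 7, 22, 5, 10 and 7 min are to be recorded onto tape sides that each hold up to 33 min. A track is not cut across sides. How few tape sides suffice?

Total = 25 + 22 + 18 + 18 + 10 + 10 + 8 + 7 + 7 + 5 + 5 + 5 = 140 min.
Lower bound: ⌈140/33⌉ = 5 tape sides.
A packing using 5 tape sides:
  side 1: 25 + 8 = 33
  side 2: 22 + 10 = 32
  side 3: 18 + 10 + 5 = 33
  side 4: 18 + 7 + 7 = 32
  side 5: 5 + 5 = 10
This matches the lower bound, so 5 is optimal.

5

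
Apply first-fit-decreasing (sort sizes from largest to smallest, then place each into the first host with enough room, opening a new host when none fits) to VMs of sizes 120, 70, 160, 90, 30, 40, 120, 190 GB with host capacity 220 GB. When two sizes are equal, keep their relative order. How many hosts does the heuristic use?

4

Sorted descending: 190, 160, 120, 120, 90, 70, 40, 30.
  190 → host 1 (new)  [load 190/220]
  160 → host 2 (new)  [load 160/220]
  120 → host 3 (new)  [load 120/220]
  120 → host 4 (new)  [load 120/220]
  90 → host 3  [load 210/220]
  70 → host 4  [load 190/220]
  40 → host 2  [load 200/220]
  30 → host 1  [load 220/220]
4 hosts opened.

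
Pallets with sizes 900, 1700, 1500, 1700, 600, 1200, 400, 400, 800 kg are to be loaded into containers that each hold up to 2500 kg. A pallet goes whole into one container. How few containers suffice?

Total = 1700 + 1700 + 1500 + 1200 + 900 + 800 + 600 + 400 + 400 = 9200 kg.
Lower bound: ⌈9200/2500⌉ = 4 containers.
A packing using 4 containers:
  container 1: 1700 + 800 = 2500
  container 2: 1700 + 600 = 2300
  container 3: 1500 + 900 = 2400
  container 4: 1200 + 400 + 400 = 2000
This matches the lower bound, so 4 is optimal.

4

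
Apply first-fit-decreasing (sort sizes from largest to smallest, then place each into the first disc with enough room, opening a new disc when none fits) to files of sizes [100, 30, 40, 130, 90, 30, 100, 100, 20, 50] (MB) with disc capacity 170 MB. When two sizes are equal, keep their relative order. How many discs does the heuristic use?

Sorted descending: 130, 100, 100, 100, 90, 50, 40, 30, 30, 20.
  130 → disc 1 (new)  [load 130/170]
  100 → disc 2 (new)  [load 100/170]
  100 → disc 3 (new)  [load 100/170]
  100 → disc 4 (new)  [load 100/170]
  90 → disc 5 (new)  [load 90/170]
  50 → disc 2  [load 150/170]
  40 → disc 1  [load 170/170]
  30 → disc 3  [load 130/170]
  30 → disc 3  [load 160/170]
  20 → disc 2  [load 170/170]
5 discs opened.

5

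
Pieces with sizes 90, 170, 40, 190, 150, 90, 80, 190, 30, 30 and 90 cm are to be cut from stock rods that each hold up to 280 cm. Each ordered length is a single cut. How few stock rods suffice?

5

Total = 190 + 190 + 170 + 150 + 90 + 90 + 90 + 80 + 40 + 30 + 30 = 1150 cm.
Lower bound: ⌈1150/280⌉ = 5 stock rods.
A packing using 5 stock rods:
  stock rod 1: 190 + 90 = 280
  stock rod 2: 190 + 90 = 280
  stock rod 3: 170 + 90 = 260
  stock rod 4: 150 + 80 + 40 = 270
  stock rod 5: 30 + 30 = 60
This matches the lower bound, so 5 is optimal.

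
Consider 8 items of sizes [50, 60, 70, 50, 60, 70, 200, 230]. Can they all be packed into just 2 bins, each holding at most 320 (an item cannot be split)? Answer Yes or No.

No

Total = 790; ⌈790/320⌉ = 3.
At least 3 bins are required, but only 2 are allowed.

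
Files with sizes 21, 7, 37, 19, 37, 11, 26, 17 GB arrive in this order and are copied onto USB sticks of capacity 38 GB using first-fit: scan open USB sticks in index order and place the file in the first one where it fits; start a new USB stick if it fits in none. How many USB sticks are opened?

6

  21 → USB stick 1 (new)  [load 21/38]
  7 → USB stick 1  [load 28/38]
  37 → USB stick 2 (new)  [load 37/38]
  19 → USB stick 3 (new)  [load 19/38]
  37 → USB stick 4 (new)  [load 37/38]
  11 → USB stick 3  [load 30/38]
  26 → USB stick 5 (new)  [load 26/38]
  17 → USB stick 6 (new)  [load 17/38]
6 USB sticks opened.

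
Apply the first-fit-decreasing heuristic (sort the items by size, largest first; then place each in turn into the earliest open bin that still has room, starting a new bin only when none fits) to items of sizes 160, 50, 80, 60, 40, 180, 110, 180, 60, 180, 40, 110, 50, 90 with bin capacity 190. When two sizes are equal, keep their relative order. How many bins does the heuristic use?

Sorted descending: 180, 180, 180, 160, 110, 110, 90, 80, 60, 60, 50, 50, 40, 40.
  180 → bin 1 (new)  [load 180/190]
  180 → bin 2 (new)  [load 180/190]
  180 → bin 3 (new)  [load 180/190]
  160 → bin 4 (new)  [load 160/190]
  110 → bin 5 (new)  [load 110/190]
  110 → bin 6 (new)  [load 110/190]
  90 → bin 7 (new)  [load 90/190]
  80 → bin 5  [load 190/190]
  60 → bin 6  [load 170/190]
  60 → bin 7  [load 150/190]
  50 → bin 8 (new)  [load 50/190]
  50 → bin 8  [load 100/190]
  40 → bin 7  [load 190/190]
  40 → bin 8  [load 140/190]
8 bins opened.

8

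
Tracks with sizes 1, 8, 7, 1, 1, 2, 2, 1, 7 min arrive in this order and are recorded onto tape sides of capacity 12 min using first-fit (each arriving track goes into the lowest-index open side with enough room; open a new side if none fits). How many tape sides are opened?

3

  1 → side 1 (new)  [load 1/12]
  8 → side 1  [load 9/12]
  7 → side 2 (new)  [load 7/12]
  1 → side 1  [load 10/12]
  1 → side 1  [load 11/12]
  2 → side 2  [load 9/12]
  2 → side 2  [load 11/12]
  1 → side 1  [load 12/12]
  7 → side 3 (new)  [load 7/12]
3 tape sides opened.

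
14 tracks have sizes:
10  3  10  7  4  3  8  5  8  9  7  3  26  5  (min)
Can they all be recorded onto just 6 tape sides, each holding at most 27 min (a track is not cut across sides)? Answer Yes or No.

A valid assignment using 5 tape sides:
  side 1: 26 = 26
  side 2: 10 + 10 + 7 = 27
  side 3: 9 + 8 + 8 = 25
  side 4: 7 + 5 + 5 + 4 + 3 + 3 = 27
  side 5: 3 = 3
That uses only 5 ≤ 6, so 6 tape sides are enough.

Yes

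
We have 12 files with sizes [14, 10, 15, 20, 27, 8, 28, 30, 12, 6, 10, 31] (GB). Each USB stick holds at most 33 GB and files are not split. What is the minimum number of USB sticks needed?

7

Total = 31 + 30 + 28 + 27 + 20 + 15 + 14 + 12 + 10 + 10 + 8 + 6 = 211 GB.
Lower bound: ⌈211/33⌉ = 7 USB sticks.
A packing using 7 USB sticks:
  USB stick 1: 31 = 31
  USB stick 2: 30 = 30
  USB stick 3: 28 = 28
  USB stick 4: 27 + 6 = 33
  USB stick 5: 20 + 12 = 32
  USB stick 6: 15 + 14 = 29
  USB stick 7: 10 + 10 + 8 = 28
This matches the lower bound, so 7 is optimal.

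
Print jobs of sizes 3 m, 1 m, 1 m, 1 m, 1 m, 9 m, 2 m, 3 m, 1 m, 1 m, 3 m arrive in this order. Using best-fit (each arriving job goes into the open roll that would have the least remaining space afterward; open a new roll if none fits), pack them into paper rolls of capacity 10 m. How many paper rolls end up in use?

  3 → roll 1 (new)  [load 3/10]
  1 → roll 1  [load 4/10]
  1 → roll 1  [load 5/10]
  1 → roll 1  [load 6/10]
  1 → roll 1  [load 7/10]
  9 → roll 2 (new)  [load 9/10]
  2 → roll 1  [load 9/10]
  3 → roll 3 (new)  [load 3/10]
  1 → roll 1  [load 10/10]
  1 → roll 2  [load 10/10]
  3 → roll 3  [load 6/10]
3 paper rolls opened.

3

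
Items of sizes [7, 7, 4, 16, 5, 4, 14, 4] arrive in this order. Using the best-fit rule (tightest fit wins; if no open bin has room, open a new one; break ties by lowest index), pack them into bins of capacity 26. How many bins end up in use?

3

  7 → bin 1 (new)  [load 7/26]
  7 → bin 1  [load 14/26]
  4 → bin 1  [load 18/26]
  16 → bin 2 (new)  [load 16/26]
  5 → bin 1  [load 23/26]
  4 → bin 2  [load 20/26]
  14 → bin 3 (new)  [load 14/26]
  4 → bin 2  [load 24/26]
3 bins opened.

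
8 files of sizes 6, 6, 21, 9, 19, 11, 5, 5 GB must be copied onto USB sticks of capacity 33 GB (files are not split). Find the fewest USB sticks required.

Total = 21 + 19 + 11 + 9 + 6 + 6 + 5 + 5 = 82 GB.
Lower bound: ⌈82/33⌉ = 3 USB sticks.
A packing using 3 USB sticks:
  USB stick 1: 21 + 11 = 32
  USB stick 2: 19 + 9 + 5 = 33
  USB stick 3: 6 + 6 + 5 = 17
This matches the lower bound, so 3 is optimal.

3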